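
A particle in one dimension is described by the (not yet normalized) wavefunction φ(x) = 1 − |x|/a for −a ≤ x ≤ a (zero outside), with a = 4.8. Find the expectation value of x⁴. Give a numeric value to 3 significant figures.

15.2

⟨x⁴⟩ = ∫ x⁴·|φ|² dx / ∫|φ|² dx (integrals over the domain).
φ is even, so ∫ over [−a, a] = 2∫₀ᵃ with φ = 1 − x/a there: ∫₀ᵃ (1 − x/a)² dx = a/3, ∫₀ᵃ x²(1 − x/a)² dx = a³/30, ∫₀ᵃ x⁴(1 − x/a)² dx = a⁵/105.
State is unnormalized: ∫|φ|² dx = 3.2000, and ∫φ*·x⁴·φ dx = 48.534, so ⟨x⁴⟩ = 48.534 / 3.2000.
⟨x⁴⟩ = 15.167.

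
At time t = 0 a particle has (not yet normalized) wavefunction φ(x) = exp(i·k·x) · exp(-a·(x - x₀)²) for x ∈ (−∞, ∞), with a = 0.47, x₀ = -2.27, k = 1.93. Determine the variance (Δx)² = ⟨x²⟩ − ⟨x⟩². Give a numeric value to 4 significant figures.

Compute ⟨x⟩ and ⟨x²⟩ separately, then (Δx)² = ⟨x²⟩ − ⟨x⟩².
Gaussian moments (u = x − x₀): ∫u^(2j)·e^(−2au²) du = (2j−1)!!/(4a)^j · √(π/(2a)), odd powers integrate to 0; here √(π/(2a)) = 1.8281.
Normalization: ∫|φ|² dx = 1.8281.
⟨x⟩ = -2.2700 and ⟨x²⟩ = 5.6848.
(Δx)² = 5.6848 − (-2.2700)² = 0.53191.

0.5319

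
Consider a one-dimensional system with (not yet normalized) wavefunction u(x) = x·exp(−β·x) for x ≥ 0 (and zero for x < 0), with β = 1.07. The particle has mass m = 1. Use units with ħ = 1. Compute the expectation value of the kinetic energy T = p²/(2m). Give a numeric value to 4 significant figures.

T = −(ħ²/2m) d²/dx², so ⟨T⟩ = −(ħ²/2m) ∫ u*·u'' dx / ∫|u|² dx; with m = 1.
Differentiate x·exp(−β·x) with the product rule; every integrand then reduces to terms xʲ·e^(−2βx) on [0, ∞), with ∫₀^∞ xʲ·e^(−2βx) dx = j!/(2β)^(j+1).
State is unnormalized: ∫|u|² dx = 0.20407, and ∫u*·(−ħ²/2m · u'') dx = 0.11682, so ⟨T⟩ = 0.11682 / 0.20407.
⟨T⟩ = 0.57245.

0.5725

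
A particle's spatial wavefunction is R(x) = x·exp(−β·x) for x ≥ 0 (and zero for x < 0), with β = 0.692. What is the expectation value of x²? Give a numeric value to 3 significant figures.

6.26

⟨x²⟩ = ∫ x²·|R|² dx / ∫|R|² dx (integrals over the domain).
Every integrand reduces to terms xʲ·e^(−2βx) on [0, ∞); use ∫₀^∞ xʲ·e^(−2βx) dx = j!/(2β)^(j+1).
State is unnormalized: ∫|R|² dx = 0.75443, and ∫R*·x²·R dx = 4.7264, so ⟨x²⟩ = 4.7264 / 0.75443.
⟨x²⟩ = 6.2648.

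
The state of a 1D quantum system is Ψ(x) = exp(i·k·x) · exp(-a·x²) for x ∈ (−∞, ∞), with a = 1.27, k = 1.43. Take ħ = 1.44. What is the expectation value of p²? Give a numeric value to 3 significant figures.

p² Ψ = −ħ² d²Ψ/dx²; ⟨p²⟩ = −ħ² ∫ Ψ*·Ψ'' dx / ∫|Ψ|² dx.
Gaussian moments: ∫x^(2j)·e^(−2ax²) dx = (2j−1)!!/(4a)^j · √(π/(2a)), odd powers integrate to 0; here √(π/(2a)) = 1.1121. Derivatives: Ψ′ = (ik − 2ax)·Ψ, Ψ″ = ((ik − 2ax)² − 2a)·Ψ; the odd-in-x pieces drop out.
State is unnormalized: ∫|Ψ|² dx = 1.1121, and ∫Ψ*·(−ħ² Ψ'') dx = 7.6446, so ⟨p²⟩ = 7.6446 / 1.1121.
⟨p²⟩ = 6.8738.

6.87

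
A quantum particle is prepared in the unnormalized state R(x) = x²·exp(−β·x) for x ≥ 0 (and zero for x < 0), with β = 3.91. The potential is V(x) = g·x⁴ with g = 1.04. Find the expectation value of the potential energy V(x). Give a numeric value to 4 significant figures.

0.4672

⟨V⟩ = ∫ V(x)·|R|² dx / ∫|R|² dx.
Every integrand reduces to terms xʲ·e^(−2βx) on [0, ∞); use ∫₀^∞ xʲ·e^(−2βx) dx = j!/(2β)^(j+1).
State is unnormalized: ∫|R|² dx = 0.00082069, and ∫R*·V(x)·R dx = 0.00038344, so ⟨V⟩ = 0.00038344 / 0.00082069.
⟨V⟩ = 0.46721.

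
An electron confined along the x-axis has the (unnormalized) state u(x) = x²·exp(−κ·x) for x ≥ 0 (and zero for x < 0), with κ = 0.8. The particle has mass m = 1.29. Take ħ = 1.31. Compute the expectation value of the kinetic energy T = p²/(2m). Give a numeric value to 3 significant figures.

0.142

T = −(ħ²/2m) d²/dx², so ⟨T⟩ = −(ħ²/2m) ∫ u*·u'' dx / ∫|u|² dx; with m = 1.29.
Differentiate x²·exp(−κ·x) with the product rule; every integrand then reduces to terms xʲ·e^(−2κx) on [0, ∞), with ∫₀^∞ xʲ·e^(−2κx) dx = j!/(2κ)^(j+1).
State is unnormalized: ∫|u|² dx = 2.2888, and ∫u*·(−ħ²/2m · u'') dx = 0.32478, so ⟨T⟩ = 0.32478 / 2.2888.
⟨T⟩ = 0.14190.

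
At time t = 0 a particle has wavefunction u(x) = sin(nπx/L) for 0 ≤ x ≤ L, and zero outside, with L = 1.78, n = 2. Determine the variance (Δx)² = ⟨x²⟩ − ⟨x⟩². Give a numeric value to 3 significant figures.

0.224

Compute ⟨x⟩ and ⟨x²⟩ separately, then (Δx)² = ⟨x²⟩ − ⟨x⟩².
With sin²θ = (1 − cos2θ)/2 on 0 ≤ x ≤ L: ∫sin²(nπx/L) dx = L/2, ∫x·sin²(nπx/L) dx = L²/4, ∫x²·sin²(nπx/L) dx = L³·(1/6 − 1/(4n²π²)); higher powers xᵏ the same way, integrating xᵏ·cos(2nπx/L) by parts.
Normalization: ∫|u|² dx = 0.89000.
⟨x⟩ = 0.89000 and ⟨x²⟩ = 1.0160.
(Δx)² = 1.0160 − (0.89000)² = 0.22391.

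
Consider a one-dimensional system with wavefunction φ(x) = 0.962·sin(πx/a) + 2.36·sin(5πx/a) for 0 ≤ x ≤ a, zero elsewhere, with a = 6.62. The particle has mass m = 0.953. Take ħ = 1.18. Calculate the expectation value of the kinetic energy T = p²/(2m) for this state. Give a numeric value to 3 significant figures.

3.55

T = −(ħ²/2m) d²/dx², so ⟨T⟩ = −(ħ²/2m) ∫ φ*·φ'' dx / ∫|φ|² dx; with m = 0.953.
d²/dx² sin(jπx/a) = −(jπ/a)²·sin(jπx/a); on 0 ≤ x ≤ a, ∫sin²(jπx/a) dx = a/2 and ∫sin(jπx/a)·sin(lπx/a) dx = 0 for j ≠ l, so only diagonal terms survive in ∫|φ|² and ∫φ·φ″; ∫φ·φ′ dx = [φ²/2] between the walls = 0.
State is unnormalized: ∫|φ|² dx = 21.499, and ∫φ*·(−ħ²/2m · φ'') dx = 76.330, so ⟨T⟩ = 76.330 / 21.499.
⟨T⟩ = 3.5505.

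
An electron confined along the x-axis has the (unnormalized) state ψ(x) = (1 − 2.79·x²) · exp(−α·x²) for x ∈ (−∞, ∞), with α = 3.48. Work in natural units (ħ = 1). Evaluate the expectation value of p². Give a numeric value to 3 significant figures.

p² ψ = −ħ² d²ψ/dx²; ⟨p²⟩ = −ħ² ∫ ψ*·ψ'' dx / ∫|ψ|² dx.
Expand each integrand as polynomial × e^(−2αx²) and use ∫x^(2j)·e^(−2αx²) dx = (2j−1)!!/(4α)^j · √(π/(2α)), odd powers → 0; here √(π/(2α)) = 0.67185. Differentiate with the product rule, d/dx e^(−αx²) = −2αx·e^(−αx²).
State is unnormalized: ∫|ψ|² dx = 0.48350, and ∫ψ*·(−ħ² ψ'') dx = 3.9327, so ⟨p²⟩ = 3.9327 / 0.48350.
⟨p²⟩ = 8.1339.

8.13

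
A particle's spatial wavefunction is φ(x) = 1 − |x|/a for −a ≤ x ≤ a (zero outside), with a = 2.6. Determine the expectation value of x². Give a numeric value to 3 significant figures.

0.676

⟨x²⟩ = ∫ x²·|φ|² dx / ∫|φ|² dx (integrals over the domain).
φ is even, so ∫ over [−a, a] = 2∫₀ᵃ with φ = 1 − x/a there: ∫₀ᵃ (1 − x/a)² dx = a/3, ∫₀ᵃ x²(1 − x/a)² dx = a³/30, ∫₀ᵃ x⁴(1 − x/a)² dx = a⁵/105.
State is unnormalized: ∫|φ|² dx = 1.7333, and ∫φ*·x²·φ dx = 1.1717, so ⟨x²⟩ = 1.1717 / 1.7333.
⟨x²⟩ = 0.67600.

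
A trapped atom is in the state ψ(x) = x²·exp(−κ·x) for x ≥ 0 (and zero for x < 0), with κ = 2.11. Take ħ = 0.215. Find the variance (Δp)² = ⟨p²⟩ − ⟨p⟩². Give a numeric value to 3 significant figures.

Compute ⟨p⟩ and ⟨p²⟩ separately; (Δp)² = ⟨p²⟩ − ⟨p⟩².
Differentiate x²·exp(−κ·x) with the product rule; every integrand then reduces to terms xʲ·e^(−2κx) on [0, ∞), with ∫₀^∞ xʲ·e^(−2κx) dx = j!/(2κ)^(j+1).
Normalization: ∫|ψ|² dx = 0.017933.
⟨p⟩ = 0.0000 and ⟨p²⟩ = 0.068599.
(Δp)² = 0.068599 − (0.0000)² = 0.068599.

0.0686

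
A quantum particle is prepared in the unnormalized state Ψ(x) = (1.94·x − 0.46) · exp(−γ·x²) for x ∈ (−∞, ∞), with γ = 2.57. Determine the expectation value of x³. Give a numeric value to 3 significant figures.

⟨x³⟩ = ∫ x³·|Ψ|² dx / ∫|Ψ|² dx (integrals over the domain).
Expand each integrand as polynomial × e^(−2γx²) and use ∫x^(2j)·e^(−2γx²) dx = (2j−1)!!/(4γ)^j · √(π/(2γ)), odd powers → 0; here √(π/(2γ)) = 0.78180.
State is unnormalized: ∫|Ψ|² dx = 0.45165, and ∫Ψ*·x³·Ψ dx = -0.039611, so ⟨x³⟩ = -0.039611 / 0.45165.
⟨x³⟩ = -0.087703.

-0.0877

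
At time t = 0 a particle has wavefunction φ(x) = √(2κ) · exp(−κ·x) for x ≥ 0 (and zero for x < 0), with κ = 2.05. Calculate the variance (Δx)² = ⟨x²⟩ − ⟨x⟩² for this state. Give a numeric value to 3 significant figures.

0.0595

Compute ⟨x⟩ and ⟨x²⟩ separately, then (Δx)² = ⟨x²⟩ − ⟨x⟩².
Every integrand reduces to terms xʲ·e^(−2κx) on [0, ∞); use ∫₀^∞ xʲ·e^(−2κx) dx = j!/(2κ)^(j+1).
⟨x⟩ = 0.24390 and ⟨x²⟩ = 0.11898.
(Δx)² = 0.11898 − (0.24390)² = 0.059488.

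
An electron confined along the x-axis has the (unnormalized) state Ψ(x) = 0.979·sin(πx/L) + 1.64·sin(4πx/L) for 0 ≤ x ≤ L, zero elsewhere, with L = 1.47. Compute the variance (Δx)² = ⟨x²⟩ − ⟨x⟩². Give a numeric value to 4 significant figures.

0.1459

Compute ⟨x⟩ and ⟨x²⟩ separately, then (Δx)² = ⟨x²⟩ − ⟨x⟩².
On 0 ≤ x ≤ L (j ≠ l): ∫sin²(jπx/L) dx = L/2, ∫sin(jπx/L)·sin(lπx/L) dx = 0; diagonal moments ∫x·sin²(jπx/L) dx = L²/4, ∫x²·sin²(jπx/L) dx = L³·(1/6 − 1/(4j²π²)); cross terms ∫x·sin(jπx/L)·sin(lπx/L) dx = 0 for j + l even and −4jlL²/(π²(j² − l²)²) for j + l odd, ∫x²·sin(jπx/L)·sin(lπx/L) dx = (−1)^(j+l)·4jlL³/(π²(j² − l²)²); higher powers the same way via product-to-sum and parts.
Normalization: ∫|Ψ|² dx = 2.6813.
⟨x⟩ = 0.71635 and ⟨x²⟩ = 0.65908.
(Δx)² = 0.65908 − (0.71635)² = 0.14592.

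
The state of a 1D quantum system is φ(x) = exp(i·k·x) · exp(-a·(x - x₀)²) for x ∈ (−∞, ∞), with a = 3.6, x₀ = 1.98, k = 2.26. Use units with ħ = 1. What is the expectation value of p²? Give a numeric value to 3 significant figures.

8.71

p² φ = −ħ² d²φ/dx²; ⟨p²⟩ = −ħ² ∫ φ*·φ'' dx / ∫|φ|² dx.
Gaussian moments (u = x − x₀): ∫u^(2j)·e^(−2au²) du = (2j−1)!!/(4a)^j · √(π/(2a)), odd powers integrate to 0; here √(π/(2a)) = 0.66055. Derivatives: φ′ = (ik − 2au)·φ, φ″ = ((ik − 2au)² − 2a)·φ; the odd-in-u pieces drop out.
State is unnormalized: ∫|φ|² dx = 0.66055, and ∫φ*·(−ħ² φ'') dx = 5.7518, so ⟨p²⟩ = 5.7518 / 0.66055.
⟨p²⟩ = 8.7076.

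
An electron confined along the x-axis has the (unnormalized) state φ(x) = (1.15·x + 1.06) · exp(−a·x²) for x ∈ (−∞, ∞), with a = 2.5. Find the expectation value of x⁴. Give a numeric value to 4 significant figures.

⟨x⁴⟩ = ∫ x⁴·|φ|² dx / ∫|φ|² dx (integrals over the domain).
Expand each integrand as polynomial × e^(−2ax²) and use ∫x^(2j)·e^(−2ax²) dx = (2j−1)!!/(4a)^j · √(π/(2a)), odd powers → 0; here √(π/(2a)) = 0.79267.
State is unnormalized: ∫|φ|² dx = 0.99547, and ∫φ*·x⁴·φ dx = 0.042444, so ⟨x⁴⟩ = 0.042444 / 0.99547.
⟨x⁴⟩ = 0.042637.

0.04264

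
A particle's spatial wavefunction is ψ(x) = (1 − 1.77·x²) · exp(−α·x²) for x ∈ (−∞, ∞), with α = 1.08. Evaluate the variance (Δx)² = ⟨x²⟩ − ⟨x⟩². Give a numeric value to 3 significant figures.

0.359

Compute ⟨x⟩ and ⟨x²⟩ separately, then (Δx)² = ⟨x²⟩ − ⟨x⟩².
Expand each integrand as polynomial × e^(−2αx²) and use ∫x^(2j)·e^(−2αx²) dx = (2j−1)!!/(4α)^j · √(π/(2α)), odd powers → 0; here √(π/(2α)) = 1.2060.
Normalization: ∫|ψ|² dx = 0.82511.
⟨x⟩ = 0.0000 and ⟨x²⟩ = 0.35855.
(Δx)² = 0.35855 − (0.0000)² = 0.35855.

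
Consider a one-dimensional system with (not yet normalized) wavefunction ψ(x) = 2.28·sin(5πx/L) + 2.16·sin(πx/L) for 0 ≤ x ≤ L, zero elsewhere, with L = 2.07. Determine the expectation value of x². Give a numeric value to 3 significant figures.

⟨x²⟩ = ∫ x²·|ψ|² dx / ∫|ψ|² dx (integrals over the domain).
On 0 ≤ x ≤ L (j ≠ l): ∫sin²(jπx/L) dx = L/2, ∫sin(jπx/L)·sin(lπx/L) dx = 0; diagonal moments ∫x·sin²(jπx/L) dx = L²/4, ∫x²·sin²(jπx/L) dx = L³·(1/6 − 1/(4j²π²)); cross terms ∫x·sin(jπx/L)·sin(lπx/L) dx = 0 for j + l even and −4jlL²/(π²(j² − l²)²) for j + l odd, ∫x²·sin(jπx/L)·sin(lπx/L) dx = (−1)^(j+l)·4jlL³/(π²(j² − l²)²); higher powers the same way via product-to-sum and parts.
State is unnormalized: ∫|ψ|² dx = 10.209, and ∫ψ*·x²·ψ dx = 13.794, so ⟨x²⟩ = 13.794 / 10.209.
⟨x²⟩ = 1.3512.

1.35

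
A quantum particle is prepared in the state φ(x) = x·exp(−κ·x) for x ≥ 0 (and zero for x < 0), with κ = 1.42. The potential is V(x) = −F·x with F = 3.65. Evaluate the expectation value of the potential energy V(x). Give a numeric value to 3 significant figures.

-3.86

⟨V⟩ = ∫ V(x)·|φ|² dx / ∫|φ|² dx.
Every integrand reduces to terms xʲ·e^(−2κx) on [0, ∞); use ∫₀^∞ xʲ·e^(−2κx) dx = j!/(2κ)^(j+1).
State is unnormalized: ∫|φ|² dx = 0.087312, and ∫φ*·V(x)·φ dx = -0.33664, so ⟨V⟩ = -0.33664 / 0.087312.
⟨V⟩ = -3.8556.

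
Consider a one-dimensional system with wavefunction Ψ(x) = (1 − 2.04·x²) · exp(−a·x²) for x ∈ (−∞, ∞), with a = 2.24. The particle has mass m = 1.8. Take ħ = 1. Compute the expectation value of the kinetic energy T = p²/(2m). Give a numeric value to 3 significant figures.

T = −(ħ²/2m) d²/dx², so ⟨T⟩ = −(ħ²/2m) ∫ Ψ*·Ψ'' dx / ∫|Ψ|² dx; with m = 1.8.
Expand each integrand as polynomial × e^(−2ax²) and use ∫x^(2j)·e^(−2ax²) dx = (2j−1)!!/(4a)^j · √(π/(2a)), odd powers → 0; here √(π/(2a)) = 0.83741. Differentiate with the product rule, d/dx e^(−ax²) = −2ax·e^(−ax²).
State is unnormalized: ∫|Ψ|² dx = 0.58631, and ∫Ψ*·(−ħ²/2m · Ψ'') dx = 0.94739, so ⟨T⟩ = 0.94739 / 0.58631.
⟨T⟩ = 1.6158.

1.62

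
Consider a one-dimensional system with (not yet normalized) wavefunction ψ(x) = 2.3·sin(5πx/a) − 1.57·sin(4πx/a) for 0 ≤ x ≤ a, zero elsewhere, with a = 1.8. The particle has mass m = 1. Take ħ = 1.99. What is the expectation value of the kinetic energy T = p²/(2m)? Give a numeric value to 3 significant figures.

T = −(ħ²/2m) d²/dx², so ⟨T⟩ = −(ħ²/2m) ∫ ψ*·ψ'' dx / ∫|ψ|² dx; with m = 1.
d²/dx² sin(jπx/a) = −(jπ/a)²·sin(jπx/a); on 0 ≤ x ≤ a, ∫sin²(jπx/a) dx = a/2 and ∫sin(jπx/a)·sin(lπx/a) dx = 0 for j ≠ l, so only diagonal terms survive in ∫|ψ|² and ∫ψ·ψ″; ∫ψ·ψ′ dx = [ψ²/2] between the walls = 0.
State is unnormalized: ∫|ψ|² dx = 6.9794, and ∫ψ*·(−ħ²/2m · ψ'') dx = 932.00, so ⟨T⟩ = 932.00 / 6.9794.
⟨T⟩ = 133.54.

134.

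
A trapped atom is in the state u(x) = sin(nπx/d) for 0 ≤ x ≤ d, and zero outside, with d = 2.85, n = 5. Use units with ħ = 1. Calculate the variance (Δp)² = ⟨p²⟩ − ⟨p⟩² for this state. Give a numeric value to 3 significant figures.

Compute ⟨p⟩ and ⟨p²⟩ separately; (Δp)² = ⟨p²⟩ − ⟨p⟩².
d/dx sin(nπx/d) = (nπ/d)·cos(nπx/d) and d²/dx² sin(nπx/d) = −(nπ/d)²·sin(nπx/d); on 0 ≤ x ≤ d, ∫sin²(nπx/d) dx = d/2 and ∫sin(nπx/d)·cos(nπx/d) dx = 0.
Normalization: ∫|u|² dx = 1.4250.
⟨p⟩ = 0.0000 and ⟨p²⟩ = 30.377.
(Δp)² = 30.377 − (0.0000)² = 30.377.

30.4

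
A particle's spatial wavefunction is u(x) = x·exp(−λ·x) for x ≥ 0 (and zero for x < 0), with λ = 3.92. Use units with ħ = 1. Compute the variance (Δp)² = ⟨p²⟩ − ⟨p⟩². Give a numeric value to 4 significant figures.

15.37

Compute ⟨p⟩ and ⟨p²⟩ separately; (Δp)² = ⟨p²⟩ − ⟨p⟩².
Differentiate x·exp(−λ·x) with the product rule; every integrand then reduces to terms xʲ·e^(−2λx) on [0, ∞), with ∫₀^∞ xʲ·e^(−2λx) dx = j!/(2λ)^(j+1).
Normalization: ∫|u|² dx = 0.0041503.
⟨p⟩ = 0.0000 and ⟨p²⟩ = 15.366.
(Δp)² = 15.366 − (0.0000)² = 15.366.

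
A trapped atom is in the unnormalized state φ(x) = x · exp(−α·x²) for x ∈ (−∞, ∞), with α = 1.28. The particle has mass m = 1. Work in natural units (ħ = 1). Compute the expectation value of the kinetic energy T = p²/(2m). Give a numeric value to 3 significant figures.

T = −(ħ²/2m) d²/dx², so ⟨T⟩ = −(ħ²/2m) ∫ φ*·φ'' dx / ∫|φ|² dx; with m = 1.
Expand each integrand as polynomial × e^(−2αx²) and use ∫x^(2j)·e^(−2αx²) dx = (2j−1)!!/(4α)^j · √(π/(2α)), odd powers → 0; here √(π/(2α)) = 1.1078. Differentiate with the product rule, d/dx e^(−αx²) = −2αx·e^(−αx²).
State is unnormalized: ∫|φ|² dx = 0.21636, and ∫φ*·(−ħ²/2m · φ'') dx = 0.41542, so ⟨T⟩ = 0.41542 / 0.21636.
⟨T⟩ = 1.9200.

1.92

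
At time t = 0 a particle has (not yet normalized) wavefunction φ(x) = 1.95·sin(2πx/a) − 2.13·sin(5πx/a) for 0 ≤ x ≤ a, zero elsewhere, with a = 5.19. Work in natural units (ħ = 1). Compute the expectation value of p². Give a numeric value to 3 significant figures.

5.65

p² φ = −ħ² d²φ/dx²; ⟨p²⟩ = −ħ² ∫ φ*·φ'' dx / ∫|φ|² dx.
d²/dx² sin(jπx/a) = −(jπ/a)²·sin(jπx/a); on 0 ≤ x ≤ a, ∫sin²(jπx/a) dx = a/2 and ∫sin(jπx/a)·sin(lπx/a) dx = 0 for j ≠ l, so only diagonal terms survive in ∫|φ|² and ∫φ·φ″; ∫φ·φ′ dx = [φ²/2] between the walls = 0.
State is unnormalized: ∫|φ|² dx = 21.641, and ∫φ*·(−ħ² φ'') dx = 122.31, so ⟨p²⟩ = 122.31 / 21.641.
⟨p²⟩ = 5.6517.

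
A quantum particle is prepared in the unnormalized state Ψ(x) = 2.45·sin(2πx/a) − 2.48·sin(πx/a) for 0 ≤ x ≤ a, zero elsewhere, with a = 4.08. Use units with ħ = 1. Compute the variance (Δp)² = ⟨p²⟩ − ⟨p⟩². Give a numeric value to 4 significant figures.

1.471

Compute ⟨p⟩ and ⟨p²⟩ separately; (Δp)² = ⟨p²⟩ − ⟨p⟩².
d²/dx² sin(jπx/a) = −(jπ/a)²·sin(jπx/a); on 0 ≤ x ≤ a, ∫sin²(jπx/a) dx = a/2 and ∫sin(jπx/a)·sin(lπx/a) dx = 0 for j ≠ l, so only diagonal terms survive in ∫|Ψ|² and ∫Ψ·Ψ″; ∫Ψ·Ψ′ dx = [Ψ²/2] between the walls = 0.
Normalization: ∫|Ψ|² dx = 24.792.
⟨p⟩ = 0.0000 and ⟨p²⟩ = 1.4714.
(Δp)² = 1.4714 − (0.0000)² = 1.4714.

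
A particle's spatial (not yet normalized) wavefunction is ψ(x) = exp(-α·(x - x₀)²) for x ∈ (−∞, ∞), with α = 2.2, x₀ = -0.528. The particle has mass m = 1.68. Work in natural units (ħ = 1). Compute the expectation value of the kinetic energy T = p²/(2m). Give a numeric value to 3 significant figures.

T = −(ħ²/2m) d²/dx², so ⟨T⟩ = −(ħ²/2m) ∫ ψ*·ψ'' dx / ∫|ψ|² dx; with m = 1.68.
Gaussian moments (u = x − x₀): ∫u^(2j)·e^(−2αu²) du = (2j−1)!!/(4α)^j · √(π/(2α)), odd powers integrate to 0; here √(π/(2α)) = 0.84498. Derivatives: d/dx e^(−αu²) = −2αu·e^(−αu²), d²/dx² e^(−αu²) = (4α²u² − 2α)·e^(−αu²).
State is unnormalized: ∫|ψ|² dx = 0.84498, and ∫ψ*·(−ħ²/2m · ψ'') dx = 0.55326, so ⟨T⟩ = 0.55326 / 0.84498.
⟨T⟩ = 0.65476.

0.655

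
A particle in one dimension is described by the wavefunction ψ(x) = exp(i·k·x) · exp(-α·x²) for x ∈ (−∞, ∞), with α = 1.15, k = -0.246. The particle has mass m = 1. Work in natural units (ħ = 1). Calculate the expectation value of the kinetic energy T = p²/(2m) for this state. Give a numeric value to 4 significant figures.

T = −(ħ²/2m) d²/dx², so ⟨T⟩ = −(ħ²/2m) ∫ ψ*·ψ'' dx / ∫|ψ|² dx; with m = 1.
Gaussian moments: ∫x^(2j)·e^(−2αx²) dx = (2j−1)!!/(4α)^j · √(π/(2α)), odd powers integrate to 0; here √(π/(2α)) = 1.1687. Derivatives: ψ′ = (ik − 2αx)·ψ, ψ″ = ((ik − 2αx)² − 2α)·ψ; the odd-in-x pieces drop out.
State is unnormalized: ∫|ψ|² dx = 1.1687, and ∫ψ*·(−ħ²/2m · ψ'') dx = 0.70738, so ⟨T⟩ = 0.70738 / 1.1687.
⟨T⟩ = 0.60526.

0.6053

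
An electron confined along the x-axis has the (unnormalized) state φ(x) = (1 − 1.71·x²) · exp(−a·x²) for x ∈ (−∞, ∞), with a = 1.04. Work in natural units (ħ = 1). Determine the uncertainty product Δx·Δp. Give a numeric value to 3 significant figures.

1.31

Δx = √(⟨x²⟩−⟨x⟩²), Δp = √(⟨p²⟩−⟨p⟩²).
Expand each integrand as polynomial × e^(−2ax²) and use ∫x^(2j)·e^(−2ax²) dx = (2j−1)!!/(4a)^j · √(π/(2a)), odd powers → 0; here √(π/(2a)) = 1.2290. Differentiate with the product rule, d/dx e^(−ax²) = −2ax·e^(−ax²).
Normalization: ∫|φ|² dx = 0.84159.
⟨x⟩ = 0.0000, ⟨x²⟩ = 0.37497 ⇒ Δx = 0.61235.
⟨p⟩ = 0.0000, ⟨p²⟩ = 4.5636 ⇒ Δp = 2.1363.
Δx·Δp = 1.3081.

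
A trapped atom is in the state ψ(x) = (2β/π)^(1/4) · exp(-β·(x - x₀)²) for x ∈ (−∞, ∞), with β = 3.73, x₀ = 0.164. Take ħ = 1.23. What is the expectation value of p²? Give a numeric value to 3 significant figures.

p² ψ = −ħ² d²ψ/dx²; ⟨p²⟩ = −ħ² ∫ ψ*·ψ'' dx.
Gaussian moments (u = x − x₀): ∫u^(2j)·e^(−2βu²) du = (2j−1)!!/(4β)^j · √(π/(2β)), odd powers integrate to 0; here √(π/(2β)) = 0.64894. Derivatives: d/dx e^(−βu²) = −2βu·e^(−βu²), d²/dx² e^(−βu²) = (4β²u² − 2β)·e^(−βu²).
⟨p²⟩ = 5.6431.

5.64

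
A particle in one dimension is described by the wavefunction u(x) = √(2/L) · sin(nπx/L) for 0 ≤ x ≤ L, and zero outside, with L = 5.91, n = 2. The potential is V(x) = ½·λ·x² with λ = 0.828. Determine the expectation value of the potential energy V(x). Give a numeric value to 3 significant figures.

⟨V⟩ = ∫ V(x)·|u|² dx.
With sin²θ = (1 − cos2θ)/2 on 0 ≤ x ≤ L: ∫sin²(nπx/L) dx = L/2, ∫x·sin²(nπx/L) dx = L²/4, ∫x²·sin²(nπx/L) dx = L³·(1/6 − 1/(4n²π²)); higher powers xᵏ the same way, integrating xᵏ·cos(2nπx/L) by parts.
⟨V⟩ = 4.6369.

4.64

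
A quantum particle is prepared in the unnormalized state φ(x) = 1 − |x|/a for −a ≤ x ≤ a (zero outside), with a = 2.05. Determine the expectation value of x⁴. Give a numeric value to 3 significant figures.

0.505

⟨x⁴⟩ = ∫ x⁴·|φ|² dx / ∫|φ|² dx (integrals over the domain).
φ is even, so ∫ over [−a, a] = 2∫₀ᵃ with φ = 1 − x/a there: ∫₀ᵃ (1 − x/a)² dx = a/3, ∫₀ᵃ x²(1 − x/a)² dx = a³/30, ∫₀ᵃ x⁴(1 − x/a)² dx = a⁵/105.
State is unnormalized: ∫|φ|² dx = 1.3667, and ∫φ*·x⁴·φ dx = 0.68962, so ⟨x⁴⟩ = 0.68962 / 1.3667.
⟨x⁴⟩ = 0.50460.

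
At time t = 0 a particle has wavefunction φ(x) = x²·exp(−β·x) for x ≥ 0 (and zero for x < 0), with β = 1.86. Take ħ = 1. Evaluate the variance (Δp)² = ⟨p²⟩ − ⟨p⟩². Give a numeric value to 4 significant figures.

1.153

Compute ⟨p⟩ and ⟨p²⟩ separately; (Δp)² = ⟨p²⟩ − ⟨p⟩².
Differentiate x²·exp(−β·x) with the product rule; every integrand then reduces to terms xʲ·e^(−2βx) on [0, ∞), with ∫₀^∞ xʲ·e^(−2βx) dx = j!/(2β)^(j+1).
Normalization: ∫|φ|² dx = 0.033690.
⟨p⟩ = 0.0000 and ⟨p²⟩ = 1.1532.
(Δp)² = 1.1532 − (0.0000)² = 1.1532.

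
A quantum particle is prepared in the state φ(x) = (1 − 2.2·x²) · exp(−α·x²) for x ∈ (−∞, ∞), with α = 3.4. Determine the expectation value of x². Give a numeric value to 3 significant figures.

0.0411

⟨x²⟩ = ∫ x²·|φ|² dx / ∫|φ|² dx (integrals over the domain).
Expand each integrand as polynomial × e^(−2αx²) and use ∫x^(2j)·e^(−2αx²) dx = (2j−1)!!/(4α)^j · √(π/(2α)), odd powers → 0; here √(π/(2α)) = 0.67971.
State is unnormalized: ∫|φ|² dx = 0.51316, and ∫φ*·x²·φ dx = 0.021087, so ⟨x²⟩ = 0.021087 / 0.51316.
⟨x²⟩ = 0.041093.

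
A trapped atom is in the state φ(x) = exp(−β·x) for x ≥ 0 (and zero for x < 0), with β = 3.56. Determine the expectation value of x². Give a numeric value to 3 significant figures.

⟨x²⟩ = ∫ x²·|φ|² dx / ∫|φ|² dx (integrals over the domain).
Every integrand reduces to terms xʲ·e^(−2βx) on [0, ∞); use ∫₀^∞ xʲ·e^(−2βx) dx = j!/(2β)^(j+1).
State is unnormalized: ∫|φ|² dx = 0.14045, and ∫φ*·x²·φ dx = 0.0055410, so ⟨x²⟩ = 0.0055410 / 0.14045.
⟨x²⟩ = 0.039452.

0.0395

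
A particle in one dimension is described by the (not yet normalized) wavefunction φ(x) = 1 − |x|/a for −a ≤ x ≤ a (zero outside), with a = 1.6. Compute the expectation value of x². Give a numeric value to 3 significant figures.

⟨x²⟩ = ∫ x²·|φ|² dx / ∫|φ|² dx (integrals over the domain).
φ is even, so ∫ over [−a, a] = 2∫₀ᵃ with φ = 1 − x/a there: ∫₀ᵃ (1 − x/a)² dx = a/3, ∫₀ᵃ x²(1 − x/a)² dx = a³/30, ∫₀ᵃ x⁴(1 − x/a)² dx = a⁵/105.
State is unnormalized: ∫|φ|² dx = 1.0667, and ∫φ*·x²·φ dx = 0.27307, so ⟨x²⟩ = 0.27307 / 1.0667.
⟨x²⟩ = 0.25600.

0.256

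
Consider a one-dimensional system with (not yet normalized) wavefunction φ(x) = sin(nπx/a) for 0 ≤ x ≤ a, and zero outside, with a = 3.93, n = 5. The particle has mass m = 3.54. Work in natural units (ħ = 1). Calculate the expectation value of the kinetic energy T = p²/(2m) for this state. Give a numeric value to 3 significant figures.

T = −(ħ²/2m) d²/dx², so ⟨T⟩ = −(ħ²/2m) ∫ φ*·φ'' dx / ∫|φ|² dx; with m = 3.54.
d/dx sin(nπx/a) = (nπ/a)·cos(nπx/a) and d²/dx² sin(nπx/a) = −(nπ/a)²·sin(nπx/a); on 0 ≤ x ≤ a, ∫sin²(nπx/a) dx = a/2 and ∫sin(nπx/a)·cos(nπx/a) dx = 0.
State is unnormalized: ∫|φ|² dx = 1.9650, and ∫φ*·(−ħ²/2m · φ'') dx = 4.4339, so ⟨T⟩ = 4.4339 / 1.9650.
⟨T⟩ = 2.2564.

2.26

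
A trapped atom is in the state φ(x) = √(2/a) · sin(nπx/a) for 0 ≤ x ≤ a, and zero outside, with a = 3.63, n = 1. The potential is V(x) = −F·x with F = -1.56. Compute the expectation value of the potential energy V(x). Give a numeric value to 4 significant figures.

⟨V⟩ = ∫ V(x)·|φ|² dx.
With sin²θ = (1 − cos2θ)/2 on 0 ≤ x ≤ a: ∫sin²(nπx/a) dx = a/2, ∫x·sin²(nπx/a) dx = a²/4, ∫x²·sin²(nπx/a) dx = a³·(1/6 − 1/(4n²π²)); higher powers xᵏ the same way, integrating xᵏ·cos(2nπx/a) by parts.
⟨V⟩ = 2.8314.

2.831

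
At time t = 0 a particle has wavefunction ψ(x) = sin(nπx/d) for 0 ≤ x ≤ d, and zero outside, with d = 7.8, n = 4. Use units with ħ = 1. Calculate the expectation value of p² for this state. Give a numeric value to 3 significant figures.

2.60

p² ψ = −ħ² d²ψ/dx²; ⟨p²⟩ = −ħ² ∫ ψ*·ψ'' dx / ∫|ψ|² dx.
d/dx sin(nπx/d) = (nπ/d)·cos(nπx/d) and d²/dx² sin(nπx/d) = −(nπ/d)²·sin(nπx/d); on 0 ≤ x ≤ d, ∫sin²(nπx/d) dx = d/2 and ∫sin(nπx/d)·cos(nπx/d) dx = 0.
State is unnormalized: ∫|ψ|² dx = 3.9000, and ∫ψ*·(−ħ² ψ'') dx = 10.123, so ⟨p²⟩ = 10.123 / 3.9000.
⟨p²⟩ = 2.5956.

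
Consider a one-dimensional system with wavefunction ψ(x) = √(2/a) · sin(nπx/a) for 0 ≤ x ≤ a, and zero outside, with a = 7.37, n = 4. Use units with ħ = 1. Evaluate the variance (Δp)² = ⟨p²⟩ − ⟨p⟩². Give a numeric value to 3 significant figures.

Compute ⟨p⟩ and ⟨p²⟩ separately; (Δp)² = ⟨p²⟩ − ⟨p⟩².
d/dx sin(nπx/a) = (nπ/a)·cos(nπx/a) and d²/dx² sin(nπx/a) = −(nπ/a)²·sin(nπx/a); on 0 ≤ x ≤ a, ∫sin²(nπx/a) dx = a/2 and ∫sin(nπx/a)·cos(nπx/a) dx = 0.
⟨p⟩ = 0.0000 and ⟨p²⟩ = 2.9073.
(Δp)² = 2.9073 − (0.0000)² = 2.9073.

2.91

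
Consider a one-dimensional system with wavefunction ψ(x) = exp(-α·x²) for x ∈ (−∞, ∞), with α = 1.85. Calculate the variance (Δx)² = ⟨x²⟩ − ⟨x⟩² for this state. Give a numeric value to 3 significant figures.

0.135

Compute ⟨x⟩ and ⟨x²⟩ separately, then (Δx)² = ⟨x²⟩ − ⟨x⟩².
Gaussian moments: ∫x^(2j)·e^(−2αx²) dx = (2j−1)!!/(4α)^j · √(π/(2α)), odd powers integrate to 0; here √(π/(2α)) = 0.92145.
Normalization: ∫|ψ|² dx = 0.92145.
⟨x⟩ = 0.0000 and ⟨x²⟩ = 0.13514.
(Δx)² = 0.13514 − (0.0000)² = 0.13514.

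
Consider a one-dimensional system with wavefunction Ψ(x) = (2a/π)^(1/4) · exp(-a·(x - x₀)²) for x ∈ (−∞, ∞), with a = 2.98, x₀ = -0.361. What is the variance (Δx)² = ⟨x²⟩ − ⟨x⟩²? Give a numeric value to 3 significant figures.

0.0839

Compute ⟨x⟩ and ⟨x²⟩ separately, then (Δx)² = ⟨x²⟩ − ⟨x⟩².
Gaussian moments (u = x − x₀): ∫u^(2j)·e^(−2au²) du = (2j−1)!!/(4a)^j · √(π/(2a)), odd powers integrate to 0; here √(π/(2a)) = 0.72603.
⟨x⟩ = -0.36100 and ⟨x²⟩ = 0.21421.
(Δx)² = 0.21421 − (-0.36100)² = 0.083893.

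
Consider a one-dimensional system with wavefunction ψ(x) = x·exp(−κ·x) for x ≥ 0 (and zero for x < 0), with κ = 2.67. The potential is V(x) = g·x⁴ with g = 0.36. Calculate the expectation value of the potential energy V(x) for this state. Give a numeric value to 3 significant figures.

0.159

⟨V⟩ = ∫ V(x)·|ψ|² dx / ∫|ψ|² dx.
Every integrand reduces to terms xʲ·e^(−2κx) on [0, ∞); use ∫₀^∞ xʲ·e^(−2κx) dx = j!/(2κ)^(j+1).
State is unnormalized: ∫|ψ|² dx = 0.013134, and ∫ψ*·V(x)·ψ dx = 0.0020934, so ⟨V⟩ = 0.0020934 / 0.013134.
⟨V⟩ = 0.15938.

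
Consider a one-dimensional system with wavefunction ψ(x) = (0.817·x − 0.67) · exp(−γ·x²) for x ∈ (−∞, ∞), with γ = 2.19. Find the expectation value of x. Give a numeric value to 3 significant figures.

-0.238

⟨x⟩ = ∫ x·|ψ|² dx / ∫|ψ|² dx (integrals over the domain).
Expand each integrand as polynomial × e^(−2γx²) and use ∫x^(2j)·e^(−2γx²) dx = (2j−1)!!/(4γ)^j · √(π/(2γ)), odd powers → 0; here √(π/(2γ)) = 0.84691.
State is unnormalized: ∫|ψ|² dx = 0.44471, and ∫ψ*·x·ψ dx = -0.10584, so ⟨x⟩ = -0.10584 / 0.44471.
⟨x⟩ = -0.23800.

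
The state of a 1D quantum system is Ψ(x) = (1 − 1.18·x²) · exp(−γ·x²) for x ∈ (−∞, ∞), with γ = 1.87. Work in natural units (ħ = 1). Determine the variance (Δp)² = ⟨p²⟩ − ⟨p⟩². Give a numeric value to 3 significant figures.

Compute ⟨p⟩ and ⟨p²⟩ separately; (Δp)² = ⟨p²⟩ − ⟨p⟩².
Expand each integrand as polynomial × e^(−2γx²) and use ∫x^(2j)·e^(−2γx²) dx = (2j−1)!!/(4γ)^j · √(π/(2γ)), odd powers → 0; here √(π/(2γ)) = 0.91651. Differentiate with the product rule, d/dx e^(−γx²) = −2γx·e^(−γx²).
Normalization: ∫|Ψ|² dx = 0.69577.
⟨p⟩ = 0.0000 and ⟨p²⟩ = 3.6696.
(Δp)² = 3.6696 − (0.0000)² = 3.6696.

3.67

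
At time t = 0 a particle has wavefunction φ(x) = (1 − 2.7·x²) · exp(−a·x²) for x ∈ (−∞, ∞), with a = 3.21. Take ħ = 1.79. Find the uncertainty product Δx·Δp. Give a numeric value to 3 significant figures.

Δx = √(⟨x²⟩−⟨x⟩²), Δp = √(⟨p²⟩−⟨p⟩²).
Expand each integrand as polynomial × e^(−2ax²) and use ∫x^(2j)·e^(−2ax²) dx = (2j−1)!!/(4a)^j · √(π/(2a)), odd powers → 0; here √(π/(2a)) = 0.69953. Differentiate with the product rule, d/dx e^(−ax²) = −2ax·e^(−ax²).
Normalization: ∫|φ|² dx = 0.49813.
⟨x⟩ = 0.0000, ⟨x²⟩ = 0.043921 ⇒ Δx = 0.20957.
⟨p⟩ = 0.0000, ⟨p²⟩ = 24.989 ⇒ Δp = 4.9989.
Δx·Δp = 1.0476.

1.05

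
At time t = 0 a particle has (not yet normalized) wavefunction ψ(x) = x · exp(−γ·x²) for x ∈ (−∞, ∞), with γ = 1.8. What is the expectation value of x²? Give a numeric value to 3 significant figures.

0.417

⟨x²⟩ = ∫ x²·|ψ|² dx / ∫|ψ|² dx (integrals over the domain).
Expand each integrand as polynomial × e^(−2γx²) and use ∫x^(2j)·e^(−2γx²) dx = (2j−1)!!/(4γ)^j · √(π/(2γ)), odd powers → 0; here √(π/(2γ)) = 0.93417.
State is unnormalized: ∫|ψ|² dx = 0.12975, and ∫ψ*·x²·ψ dx = 0.054060, so ⟨x²⟩ = 0.054060 / 0.12975.
⟨x²⟩ = 0.41667.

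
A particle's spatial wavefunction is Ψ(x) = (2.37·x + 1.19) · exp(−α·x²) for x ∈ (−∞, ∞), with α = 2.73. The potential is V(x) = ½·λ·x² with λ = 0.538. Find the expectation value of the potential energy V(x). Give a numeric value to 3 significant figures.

0.0378

⟨V⟩ = ∫ V(x)·|Ψ|² dx / ∫|Ψ|² dx.
Expand each integrand as polynomial × e^(−2αx²) and use ∫x^(2j)·e^(−2αx²) dx = (2j−1)!!/(4α)^j · √(π/(2α)), odd powers → 0; here √(π/(2α)) = 0.75854.
State is unnormalized: ∫|Ψ|² dx = 1.4643, and ∫Ψ*·V(x)·Ψ dx = 0.055295, so ⟨V⟩ = 0.055295 / 1.4643.
⟨V⟩ = 0.037761.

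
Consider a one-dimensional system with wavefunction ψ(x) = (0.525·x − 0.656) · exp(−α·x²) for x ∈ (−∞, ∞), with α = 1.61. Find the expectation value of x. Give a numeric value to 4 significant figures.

⟨x⟩ = ∫ x·|ψ|² dx / ∫|ψ|² dx (integrals over the domain).
Expand each integrand as polynomial × e^(−2αx²) and use ∫x^(2j)·e^(−2αx²) dx = (2j−1)!!/(4α)^j · √(π/(2α)), odd powers → 0; here √(π/(2α)) = 0.98775.
State is unnormalized: ∫|ψ|² dx = 0.46734, and ∫ψ*·x·ψ dx = -0.10565, so ⟨x⟩ = -0.10565 / 0.46734.
⟨x⟩ = -0.22606.

-0.2261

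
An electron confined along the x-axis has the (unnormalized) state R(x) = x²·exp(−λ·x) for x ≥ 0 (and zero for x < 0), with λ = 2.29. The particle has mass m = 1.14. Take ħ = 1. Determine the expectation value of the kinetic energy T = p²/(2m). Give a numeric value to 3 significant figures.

0.767

T = −(ħ²/2m) d²/dx², so ⟨T⟩ = −(ħ²/2m) ∫ R*·R'' dx / ∫|R|² dx; with m = 1.14.
Differentiate x²·exp(−λ·x) with the product rule; every integrand then reduces to terms xʲ·e^(−2λx) on [0, ∞), with ∫₀^∞ xʲ·e^(−2λx) dx = j!/(2λ)^(j+1).
State is unnormalized: ∫|R|² dx = 0.011909, and ∫R*·(−ħ²/2m · R'') dx = 0.0091306, so ⟨T⟩ = 0.0091306 / 0.011909.
⟨T⟩ = 0.76668.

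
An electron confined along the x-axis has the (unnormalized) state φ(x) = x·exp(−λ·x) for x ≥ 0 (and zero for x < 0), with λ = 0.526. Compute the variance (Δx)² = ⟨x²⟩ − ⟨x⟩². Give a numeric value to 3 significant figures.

Compute ⟨x⟩ and ⟨x²⟩ separately, then (Δx)² = ⟨x²⟩ − ⟨x⟩².
Every integrand reduces to terms xʲ·e^(−2λx) on [0, ∞); use ∫₀^∞ xʲ·e^(−2λx) dx = j!/(2λ)^(j+1).
Normalization: ∫|φ|² dx = 1.7178.
⟨x⟩ = 2.8517 and ⟨x²⟩ = 10.843.
(Δx)² = 10.843 − (2.8517)² = 2.7108.

2.71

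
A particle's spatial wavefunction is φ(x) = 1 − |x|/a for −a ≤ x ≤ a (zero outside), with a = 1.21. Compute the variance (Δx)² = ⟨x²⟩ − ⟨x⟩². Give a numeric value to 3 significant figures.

0.146

Compute ⟨x⟩ and ⟨x²⟩ separately, then (Δx)² = ⟨x²⟩ − ⟨x⟩².
φ is even, so ∫ over [−a, a] = 2∫₀ᵃ with φ = 1 − x/a there: ∫₀ᵃ (1 − x/a)² dx = a/3, ∫₀ᵃ x²(1 − x/a)² dx = a³/30, ∫₀ᵃ x⁴(1 − x/a)² dx = a⁵/105.
Normalization: ∫|φ|² dx = 0.80667.
⟨x⟩ = 0.0000 and ⟨x²⟩ = 0.14641.
(Δx)² = 0.14641 − (0.0000)² = 0.14641.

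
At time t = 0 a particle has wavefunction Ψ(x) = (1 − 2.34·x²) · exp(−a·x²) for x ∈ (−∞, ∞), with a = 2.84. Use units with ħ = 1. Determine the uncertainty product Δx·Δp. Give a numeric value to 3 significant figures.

0.578

Δx = √(⟨x²⟩−⟨x⟩²), Δp = √(⟨p²⟩−⟨p⟩²).
Expand each integrand as polynomial × e^(−2ax²) and use ∫x^(2j)·e^(−2ax²) dx = (2j−1)!!/(4a)^j · √(π/(2a)), odd powers → 0; here √(π/(2a)) = 0.74371. Differentiate with the product rule, d/dx e^(−ax²) = −2ax·e^(−ax²).
Normalization: ∫|Ψ|² dx = 0.53199.
⟨x⟩ = 0.0000, ⟨x²⟩ = 0.049291 ⇒ Δx = 0.22202.
⟨p⟩ = 0.0000, ⟨p²⟩ = 6.7851 ⇒ Δp = 2.6048.
Δx·Δp = 0.57831.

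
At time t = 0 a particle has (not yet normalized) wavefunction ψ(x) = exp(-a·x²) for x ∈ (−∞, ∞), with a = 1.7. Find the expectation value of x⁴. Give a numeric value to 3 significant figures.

⟨x⁴⟩ = ∫ x⁴·|ψ|² dx / ∫|ψ|² dx (integrals over the domain).
Gaussian moments: ∫x^(2j)·e^(−2ax²) dx = (2j−1)!!/(4a)^j · √(π/(2a)), odd powers integrate to 0; here √(π/(2a)) = 0.96125.
State is unnormalized: ∫|ψ|² dx = 0.96125, and ∫ψ*·x⁴·ψ dx = 0.062365, so ⟨x⁴⟩ = 0.062365 / 0.96125.
⟨x⁴⟩ = 0.064879.

0.0649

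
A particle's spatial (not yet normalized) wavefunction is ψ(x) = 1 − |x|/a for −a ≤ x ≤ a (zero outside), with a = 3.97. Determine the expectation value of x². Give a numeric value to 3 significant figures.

1.58

⟨x²⟩ = ∫ x²·|ψ|² dx / ∫|ψ|² dx (integrals over the domain).
ψ is even, so ∫ over [−a, a] = 2∫₀ᵃ with ψ = 1 − x/a there: ∫₀ᵃ (1 − x/a)² dx = a/3, ∫₀ᵃ x²(1 − x/a)² dx = a³/30, ∫₀ᵃ x⁴(1 − x/a)² dx = a⁵/105.
State is unnormalized: ∫|ψ|² dx = 2.6467, and ∫ψ*·x²·ψ dx = 4.1714, so ⟨x²⟩ = 4.1714 / 2.6467.
⟨x²⟩ = 1.5761.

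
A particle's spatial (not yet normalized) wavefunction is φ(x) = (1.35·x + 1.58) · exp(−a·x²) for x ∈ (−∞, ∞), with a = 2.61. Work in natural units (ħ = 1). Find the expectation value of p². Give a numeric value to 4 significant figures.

p² φ = −ħ² d²φ/dx²; ⟨p²⟩ = −ħ² ∫ φ*·φ'' dx / ∫|φ|² dx.
Expand each integrand as polynomial × e^(−2ax²) and use ∫x^(2j)·e^(−2ax²) dx = (2j−1)!!/(4a)^j · √(π/(2a)), odd powers → 0; here √(π/(2a)) = 0.77578. Differentiate with the product rule, d/dx e^(−ax²) = −2ax·e^(−ax²).
State is unnormalized: ∫|φ|² dx = 2.0721, and ∫φ*·(−ħ² φ'') dx = 6.1151, so ⟨p²⟩ = 6.1151 / 2.0721.
⟨p²⟩ = 2.9512.

2.951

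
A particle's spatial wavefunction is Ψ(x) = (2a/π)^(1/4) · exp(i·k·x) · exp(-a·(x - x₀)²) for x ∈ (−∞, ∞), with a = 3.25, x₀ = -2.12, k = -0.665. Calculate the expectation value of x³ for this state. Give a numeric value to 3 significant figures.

⟨x³⟩ = ∫ x³·|Ψ|² dx (integrals over the domain).
Gaussian moments (u = x − x₀): ∫u^(2j)·e^(−2au²) du = (2j−1)!!/(4a)^j · √(π/(2a)), odd powers integrate to 0; here √(π/(2a)) = 0.69521.
⟨x³⟩ = -10.017.

-10.0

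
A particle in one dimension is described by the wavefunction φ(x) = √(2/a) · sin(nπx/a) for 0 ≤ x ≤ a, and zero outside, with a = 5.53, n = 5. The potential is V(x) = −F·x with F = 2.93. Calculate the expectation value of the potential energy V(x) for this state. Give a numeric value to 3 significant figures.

-8.10

⟨V⟩ = ∫ V(x)·|φ|² dx.
With sin²θ = (1 − cos2θ)/2 on 0 ≤ x ≤ a: ∫sin²(nπx/a) dx = a/2, ∫x·sin²(nπx/a) dx = a²/4, ∫x²·sin²(nπx/a) dx = a³·(1/6 − 1/(4n²π²)); higher powers xᵏ the same way, integrating xᵏ·cos(2nπx/a) by parts.
⟨V⟩ = -8.1015.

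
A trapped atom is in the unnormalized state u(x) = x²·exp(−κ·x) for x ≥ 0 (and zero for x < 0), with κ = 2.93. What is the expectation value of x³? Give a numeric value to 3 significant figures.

1.04

⟨x³⟩ = ∫ x³·|u|² dx / ∫|u|² dx (integrals over the domain).
Every integrand reduces to terms xʲ·e^(−2κx) on [0, ∞); use ∫₀^∞ xʲ·e^(−2κx) dx = j!/(2κ)^(j+1).
State is unnormalized: ∫|u|² dx = 0.0034731, and ∫u*·x³·u dx = 0.0036245, so ⟨x³⟩ = 0.0036245 / 0.0034731.
⟨x³⟩ = 1.0436.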